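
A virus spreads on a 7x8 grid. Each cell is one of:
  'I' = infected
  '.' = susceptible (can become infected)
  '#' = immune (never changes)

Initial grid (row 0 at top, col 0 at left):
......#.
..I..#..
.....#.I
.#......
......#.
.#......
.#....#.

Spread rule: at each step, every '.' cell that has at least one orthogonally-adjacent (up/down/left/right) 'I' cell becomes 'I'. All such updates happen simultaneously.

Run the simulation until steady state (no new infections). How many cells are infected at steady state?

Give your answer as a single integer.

Step 0 (initial): 2 infected
Step 1: +7 new -> 9 infected
Step 2: +11 new -> 20 infected
Step 3: +8 new -> 28 infected
Step 4: +9 new -> 37 infected
Step 5: +5 new -> 42 infected
Step 6: +4 new -> 46 infected
Step 7: +2 new -> 48 infected
Step 8: +0 new -> 48 infected

Answer: 48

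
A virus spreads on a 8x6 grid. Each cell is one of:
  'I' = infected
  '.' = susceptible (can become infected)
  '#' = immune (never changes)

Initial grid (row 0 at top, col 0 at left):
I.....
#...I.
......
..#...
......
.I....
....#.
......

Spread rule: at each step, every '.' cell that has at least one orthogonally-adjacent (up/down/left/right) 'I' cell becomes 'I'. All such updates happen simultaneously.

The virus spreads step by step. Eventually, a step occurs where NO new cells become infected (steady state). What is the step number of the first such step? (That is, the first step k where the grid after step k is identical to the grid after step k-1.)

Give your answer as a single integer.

Answer: 7

Derivation:
Step 0 (initial): 3 infected
Step 1: +9 new -> 12 infected
Step 2: +15 new -> 27 infected
Step 3: +11 new -> 38 infected
Step 4: +4 new -> 42 infected
Step 5: +2 new -> 44 infected
Step 6: +1 new -> 45 infected
Step 7: +0 new -> 45 infected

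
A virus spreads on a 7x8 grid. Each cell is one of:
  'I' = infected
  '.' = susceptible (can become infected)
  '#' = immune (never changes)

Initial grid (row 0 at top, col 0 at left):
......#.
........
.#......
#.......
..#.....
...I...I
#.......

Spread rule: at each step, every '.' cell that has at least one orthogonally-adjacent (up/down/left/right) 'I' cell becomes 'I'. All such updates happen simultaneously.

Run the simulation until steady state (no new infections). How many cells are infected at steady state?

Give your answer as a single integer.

Answer: 51

Derivation:
Step 0 (initial): 2 infected
Step 1: +7 new -> 9 infected
Step 2: +9 new -> 18 infected
Step 3: +10 new -> 28 infected
Step 4: +8 new -> 36 infected
Step 5: +6 new -> 42 infected
Step 6: +4 new -> 46 infected
Step 7: +3 new -> 49 infected
Step 8: +2 new -> 51 infected
Step 9: +0 new -> 51 infected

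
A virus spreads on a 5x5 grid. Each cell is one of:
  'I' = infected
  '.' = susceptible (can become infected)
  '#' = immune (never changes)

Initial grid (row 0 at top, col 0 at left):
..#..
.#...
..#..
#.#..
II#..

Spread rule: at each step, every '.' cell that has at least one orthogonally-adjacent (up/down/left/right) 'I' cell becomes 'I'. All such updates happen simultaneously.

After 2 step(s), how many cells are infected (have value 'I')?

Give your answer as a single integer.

Step 0 (initial): 2 infected
Step 1: +1 new -> 3 infected
Step 2: +1 new -> 4 infected

Answer: 4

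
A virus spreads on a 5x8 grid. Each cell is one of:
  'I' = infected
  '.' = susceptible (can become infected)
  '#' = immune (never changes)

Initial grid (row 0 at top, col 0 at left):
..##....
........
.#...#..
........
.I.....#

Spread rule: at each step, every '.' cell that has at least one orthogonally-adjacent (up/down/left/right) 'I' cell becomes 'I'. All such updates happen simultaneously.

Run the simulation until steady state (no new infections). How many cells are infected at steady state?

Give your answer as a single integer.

Answer: 35

Derivation:
Step 0 (initial): 1 infected
Step 1: +3 new -> 4 infected
Step 2: +3 new -> 7 infected
Step 3: +4 new -> 11 infected
Step 4: +5 new -> 16 infected
Step 5: +6 new -> 22 infected
Step 6: +3 new -> 25 infected
Step 7: +4 new -> 29 infected
Step 8: +3 new -> 32 infected
Step 9: +2 new -> 34 infected
Step 10: +1 new -> 35 infected
Step 11: +0 new -> 35 infected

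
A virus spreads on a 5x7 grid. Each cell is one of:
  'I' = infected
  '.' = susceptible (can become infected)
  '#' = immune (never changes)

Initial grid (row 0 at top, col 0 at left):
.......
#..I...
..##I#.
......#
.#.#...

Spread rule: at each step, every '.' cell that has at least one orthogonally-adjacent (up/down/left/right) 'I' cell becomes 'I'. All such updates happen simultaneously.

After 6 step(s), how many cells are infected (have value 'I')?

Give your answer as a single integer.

Answer: 28

Derivation:
Step 0 (initial): 2 infected
Step 1: +4 new -> 6 infected
Step 2: +7 new -> 13 infected
Step 3: +6 new -> 19 infected
Step 4: +7 new -> 26 infected
Step 5: +1 new -> 27 infected
Step 6: +1 new -> 28 infected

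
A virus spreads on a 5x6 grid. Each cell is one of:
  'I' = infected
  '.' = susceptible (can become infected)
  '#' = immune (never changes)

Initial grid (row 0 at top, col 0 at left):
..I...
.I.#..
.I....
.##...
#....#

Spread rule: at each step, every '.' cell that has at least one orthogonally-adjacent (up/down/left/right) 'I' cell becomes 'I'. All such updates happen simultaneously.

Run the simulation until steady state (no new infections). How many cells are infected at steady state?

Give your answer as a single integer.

Step 0 (initial): 3 infected
Step 1: +6 new -> 9 infected
Step 2: +4 new -> 13 infected
Step 3: +4 new -> 17 infected
Step 4: +4 new -> 21 infected
Step 5: +3 new -> 24 infected
Step 6: +1 new -> 25 infected
Step 7: +0 new -> 25 infected

Answer: 25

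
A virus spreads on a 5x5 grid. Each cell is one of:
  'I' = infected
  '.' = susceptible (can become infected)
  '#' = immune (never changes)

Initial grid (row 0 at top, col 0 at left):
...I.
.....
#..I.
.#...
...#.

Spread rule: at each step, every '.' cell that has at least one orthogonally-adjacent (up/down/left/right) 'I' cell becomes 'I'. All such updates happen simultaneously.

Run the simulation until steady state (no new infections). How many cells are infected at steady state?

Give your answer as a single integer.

Answer: 22

Derivation:
Step 0 (initial): 2 infected
Step 1: +6 new -> 8 infected
Step 2: +6 new -> 14 infected
Step 3: +4 new -> 18 infected
Step 4: +2 new -> 20 infected
Step 5: +1 new -> 21 infected
Step 6: +1 new -> 22 infected
Step 7: +0 new -> 22 infected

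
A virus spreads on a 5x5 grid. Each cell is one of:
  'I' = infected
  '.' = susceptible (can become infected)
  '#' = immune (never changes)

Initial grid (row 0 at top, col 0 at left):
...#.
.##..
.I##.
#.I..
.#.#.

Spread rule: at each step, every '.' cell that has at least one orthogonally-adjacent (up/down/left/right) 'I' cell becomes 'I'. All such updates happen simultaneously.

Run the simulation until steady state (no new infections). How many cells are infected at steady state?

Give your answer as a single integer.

Answer: 16

Derivation:
Step 0 (initial): 2 infected
Step 1: +4 new -> 6 infected
Step 2: +2 new -> 8 infected
Step 3: +3 new -> 11 infected
Step 4: +2 new -> 13 infected
Step 5: +3 new -> 16 infected
Step 6: +0 new -> 16 infected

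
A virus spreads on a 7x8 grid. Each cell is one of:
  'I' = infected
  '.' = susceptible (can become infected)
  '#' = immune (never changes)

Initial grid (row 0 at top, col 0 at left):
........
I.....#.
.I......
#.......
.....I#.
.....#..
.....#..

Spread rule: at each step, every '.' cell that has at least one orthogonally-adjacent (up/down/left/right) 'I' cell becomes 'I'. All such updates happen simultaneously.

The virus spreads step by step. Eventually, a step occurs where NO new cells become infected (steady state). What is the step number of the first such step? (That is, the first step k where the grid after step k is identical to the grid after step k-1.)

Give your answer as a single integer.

Step 0 (initial): 3 infected
Step 1: +7 new -> 10 infected
Step 2: +10 new -> 20 infected
Step 3: +12 new -> 32 infected
Step 4: +9 new -> 41 infected
Step 5: +6 new -> 47 infected
Step 6: +3 new -> 50 infected
Step 7: +1 new -> 51 infected
Step 8: +0 new -> 51 infected

Answer: 8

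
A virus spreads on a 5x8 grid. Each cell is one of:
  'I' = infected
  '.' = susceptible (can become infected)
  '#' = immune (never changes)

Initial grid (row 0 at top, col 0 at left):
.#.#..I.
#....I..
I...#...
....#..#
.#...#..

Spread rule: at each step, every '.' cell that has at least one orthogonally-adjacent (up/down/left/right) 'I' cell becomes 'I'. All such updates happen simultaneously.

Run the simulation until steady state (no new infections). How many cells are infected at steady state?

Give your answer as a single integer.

Answer: 31

Derivation:
Step 0 (initial): 3 infected
Step 1: +7 new -> 10 infected
Step 2: +9 new -> 19 infected
Step 3: +5 new -> 24 infected
Step 4: +4 new -> 28 infected
Step 5: +2 new -> 30 infected
Step 6: +1 new -> 31 infected
Step 7: +0 new -> 31 infected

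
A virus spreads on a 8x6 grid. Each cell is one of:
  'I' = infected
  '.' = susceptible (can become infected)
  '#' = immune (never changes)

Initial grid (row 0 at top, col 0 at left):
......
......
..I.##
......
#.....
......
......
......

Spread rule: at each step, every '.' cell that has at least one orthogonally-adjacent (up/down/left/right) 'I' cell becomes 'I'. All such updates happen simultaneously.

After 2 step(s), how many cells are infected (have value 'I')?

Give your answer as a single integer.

Step 0 (initial): 1 infected
Step 1: +4 new -> 5 infected
Step 2: +7 new -> 12 infected

Answer: 12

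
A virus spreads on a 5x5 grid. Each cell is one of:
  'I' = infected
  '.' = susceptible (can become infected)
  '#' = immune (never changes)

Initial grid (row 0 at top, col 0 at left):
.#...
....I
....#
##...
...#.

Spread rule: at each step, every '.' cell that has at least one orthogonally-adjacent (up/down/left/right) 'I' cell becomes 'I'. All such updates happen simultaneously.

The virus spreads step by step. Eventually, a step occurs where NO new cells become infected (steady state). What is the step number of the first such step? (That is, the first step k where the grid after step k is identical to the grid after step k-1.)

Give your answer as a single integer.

Step 0 (initial): 1 infected
Step 1: +2 new -> 3 infected
Step 2: +3 new -> 6 infected
Step 3: +4 new -> 10 infected
Step 4: +4 new -> 14 infected
Step 5: +4 new -> 18 infected
Step 6: +1 new -> 19 infected
Step 7: +1 new -> 20 infected
Step 8: +0 new -> 20 infected

Answer: 8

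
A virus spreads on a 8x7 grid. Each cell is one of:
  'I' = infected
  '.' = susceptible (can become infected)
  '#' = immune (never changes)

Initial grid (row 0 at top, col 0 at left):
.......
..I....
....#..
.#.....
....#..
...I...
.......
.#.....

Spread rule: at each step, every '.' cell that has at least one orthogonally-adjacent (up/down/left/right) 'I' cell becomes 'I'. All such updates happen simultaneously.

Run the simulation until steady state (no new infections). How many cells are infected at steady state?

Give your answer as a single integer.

Step 0 (initial): 2 infected
Step 1: +8 new -> 10 infected
Step 2: +14 new -> 24 infected
Step 3: +13 new -> 37 infected
Step 4: +10 new -> 47 infected
Step 5: +5 new -> 52 infected
Step 6: +0 new -> 52 infected

Answer: 52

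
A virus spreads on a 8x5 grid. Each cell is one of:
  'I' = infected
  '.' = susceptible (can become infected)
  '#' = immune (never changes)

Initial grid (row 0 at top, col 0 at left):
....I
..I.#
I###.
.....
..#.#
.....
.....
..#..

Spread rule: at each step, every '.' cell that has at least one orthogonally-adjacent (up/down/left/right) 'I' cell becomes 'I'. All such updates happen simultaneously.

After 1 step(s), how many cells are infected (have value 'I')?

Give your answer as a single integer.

Step 0 (initial): 3 infected
Step 1: +6 new -> 9 infected

Answer: 9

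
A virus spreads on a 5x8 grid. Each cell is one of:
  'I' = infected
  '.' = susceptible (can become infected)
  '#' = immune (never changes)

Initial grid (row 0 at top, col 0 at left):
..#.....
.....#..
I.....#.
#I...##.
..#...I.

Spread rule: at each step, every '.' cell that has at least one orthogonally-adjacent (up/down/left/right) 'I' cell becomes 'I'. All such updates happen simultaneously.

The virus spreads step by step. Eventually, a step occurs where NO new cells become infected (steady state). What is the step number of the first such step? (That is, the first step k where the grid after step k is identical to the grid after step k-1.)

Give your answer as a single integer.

Step 0 (initial): 3 infected
Step 1: +6 new -> 9 infected
Step 2: +7 new -> 16 infected
Step 3: +6 new -> 22 infected
Step 4: +3 new -> 25 infected
Step 5: +5 new -> 30 infected
Step 6: +2 new -> 32 infected
Step 7: +1 new -> 33 infected
Step 8: +0 new -> 33 infected

Answer: 8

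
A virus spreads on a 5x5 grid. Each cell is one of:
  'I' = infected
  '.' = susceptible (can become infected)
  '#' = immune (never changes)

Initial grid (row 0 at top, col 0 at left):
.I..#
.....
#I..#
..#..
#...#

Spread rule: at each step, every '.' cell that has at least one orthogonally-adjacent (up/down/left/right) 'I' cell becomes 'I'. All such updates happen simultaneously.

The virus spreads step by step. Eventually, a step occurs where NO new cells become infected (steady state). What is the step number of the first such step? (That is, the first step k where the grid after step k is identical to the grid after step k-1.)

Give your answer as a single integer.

Answer: 5

Derivation:
Step 0 (initial): 2 infected
Step 1: +5 new -> 7 infected
Step 2: +6 new -> 13 infected
Step 3: +3 new -> 16 infected
Step 4: +3 new -> 19 infected
Step 5: +0 new -> 19 infected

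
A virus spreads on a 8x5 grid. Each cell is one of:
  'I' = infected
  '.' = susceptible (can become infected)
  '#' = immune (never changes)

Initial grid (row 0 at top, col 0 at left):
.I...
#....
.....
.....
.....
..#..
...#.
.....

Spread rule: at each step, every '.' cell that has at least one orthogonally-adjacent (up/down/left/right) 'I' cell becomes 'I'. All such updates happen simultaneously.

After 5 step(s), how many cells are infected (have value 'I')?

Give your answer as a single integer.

Answer: 22

Derivation:
Step 0 (initial): 1 infected
Step 1: +3 new -> 4 infected
Step 2: +3 new -> 7 infected
Step 3: +5 new -> 12 infected
Step 4: +5 new -> 17 infected
Step 5: +5 new -> 22 infected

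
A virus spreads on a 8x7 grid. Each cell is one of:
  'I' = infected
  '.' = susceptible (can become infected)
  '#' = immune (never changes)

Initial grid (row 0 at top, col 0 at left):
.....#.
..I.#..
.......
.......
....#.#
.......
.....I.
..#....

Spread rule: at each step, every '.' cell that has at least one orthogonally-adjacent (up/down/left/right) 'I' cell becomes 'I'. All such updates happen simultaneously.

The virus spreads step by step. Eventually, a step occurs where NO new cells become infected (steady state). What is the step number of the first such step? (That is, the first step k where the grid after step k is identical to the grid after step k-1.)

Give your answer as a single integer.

Step 0 (initial): 2 infected
Step 1: +8 new -> 10 infected
Step 2: +12 new -> 22 infected
Step 3: +11 new -> 33 infected
Step 4: +8 new -> 41 infected
Step 5: +6 new -> 47 infected
Step 6: +3 new -> 50 infected
Step 7: +1 new -> 51 infected
Step 8: +0 new -> 51 infected

Answer: 8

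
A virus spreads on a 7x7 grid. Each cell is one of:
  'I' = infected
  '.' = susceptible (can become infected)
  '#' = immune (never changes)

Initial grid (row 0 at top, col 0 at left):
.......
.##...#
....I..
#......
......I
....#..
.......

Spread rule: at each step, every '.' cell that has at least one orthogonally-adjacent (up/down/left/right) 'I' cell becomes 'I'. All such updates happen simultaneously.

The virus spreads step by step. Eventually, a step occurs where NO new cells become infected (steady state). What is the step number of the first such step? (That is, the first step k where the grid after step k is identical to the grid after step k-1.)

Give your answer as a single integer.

Step 0 (initial): 2 infected
Step 1: +7 new -> 9 infected
Step 2: +10 new -> 19 infected
Step 3: +6 new -> 25 infected
Step 4: +7 new -> 32 infected
Step 5: +5 new -> 37 infected
Step 6: +4 new -> 41 infected
Step 7: +2 new -> 43 infected
Step 8: +1 new -> 44 infected
Step 9: +0 new -> 44 infected

Answer: 9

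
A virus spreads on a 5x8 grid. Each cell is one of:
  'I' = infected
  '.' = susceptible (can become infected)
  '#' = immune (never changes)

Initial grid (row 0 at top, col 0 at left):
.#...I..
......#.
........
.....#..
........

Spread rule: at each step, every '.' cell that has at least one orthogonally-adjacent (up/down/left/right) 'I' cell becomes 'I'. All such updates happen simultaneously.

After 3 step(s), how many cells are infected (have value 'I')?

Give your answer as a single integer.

Step 0 (initial): 1 infected
Step 1: +3 new -> 4 infected
Step 2: +4 new -> 8 infected
Step 3: +5 new -> 13 infected

Answer: 13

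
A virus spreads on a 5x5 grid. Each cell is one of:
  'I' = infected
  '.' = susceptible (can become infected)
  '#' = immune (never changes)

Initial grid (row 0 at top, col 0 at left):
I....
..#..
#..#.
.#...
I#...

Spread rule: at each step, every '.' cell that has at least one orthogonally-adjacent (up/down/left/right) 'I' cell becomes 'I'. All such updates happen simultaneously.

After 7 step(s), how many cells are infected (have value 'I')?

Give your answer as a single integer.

Step 0 (initial): 2 infected
Step 1: +3 new -> 5 infected
Step 2: +2 new -> 7 infected
Step 3: +2 new -> 9 infected
Step 4: +3 new -> 12 infected
Step 5: +2 new -> 14 infected
Step 6: +3 new -> 17 infected
Step 7: +2 new -> 19 infected

Answer: 19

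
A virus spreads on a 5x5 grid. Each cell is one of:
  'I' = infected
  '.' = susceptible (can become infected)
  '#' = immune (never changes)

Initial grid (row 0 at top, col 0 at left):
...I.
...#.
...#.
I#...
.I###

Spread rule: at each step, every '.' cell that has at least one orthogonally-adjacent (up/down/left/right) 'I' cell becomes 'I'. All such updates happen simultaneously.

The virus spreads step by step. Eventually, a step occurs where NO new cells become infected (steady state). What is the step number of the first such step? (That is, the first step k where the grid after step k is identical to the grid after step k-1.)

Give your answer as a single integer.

Answer: 6

Derivation:
Step 0 (initial): 3 infected
Step 1: +4 new -> 7 infected
Step 2: +5 new -> 12 infected
Step 3: +4 new -> 16 infected
Step 4: +2 new -> 18 infected
Step 5: +1 new -> 19 infected
Step 6: +0 new -> 19 infected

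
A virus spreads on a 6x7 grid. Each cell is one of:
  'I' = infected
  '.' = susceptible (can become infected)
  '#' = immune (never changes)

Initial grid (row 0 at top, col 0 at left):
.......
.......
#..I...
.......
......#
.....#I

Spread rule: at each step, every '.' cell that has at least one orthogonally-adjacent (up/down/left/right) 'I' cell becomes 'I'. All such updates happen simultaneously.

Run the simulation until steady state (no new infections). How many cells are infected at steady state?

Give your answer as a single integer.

Step 0 (initial): 2 infected
Step 1: +4 new -> 6 infected
Step 2: +8 new -> 14 infected
Step 3: +10 new -> 24 infected
Step 4: +10 new -> 34 infected
Step 5: +4 new -> 38 infected
Step 6: +1 new -> 39 infected
Step 7: +0 new -> 39 infected

Answer: 39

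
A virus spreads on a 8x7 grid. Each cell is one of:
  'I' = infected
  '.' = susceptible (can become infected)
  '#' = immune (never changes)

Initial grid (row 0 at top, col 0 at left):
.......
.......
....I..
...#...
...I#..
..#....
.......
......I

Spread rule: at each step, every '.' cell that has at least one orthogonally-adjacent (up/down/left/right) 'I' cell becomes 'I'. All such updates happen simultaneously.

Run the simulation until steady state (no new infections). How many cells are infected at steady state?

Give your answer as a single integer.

Answer: 53

Derivation:
Step 0 (initial): 3 infected
Step 1: +8 new -> 11 infected
Step 2: +13 new -> 24 infected
Step 3: +15 new -> 39 infected
Step 4: +8 new -> 47 infected
Step 5: +4 new -> 51 infected
Step 6: +2 new -> 53 infected
Step 7: +0 new -> 53 infected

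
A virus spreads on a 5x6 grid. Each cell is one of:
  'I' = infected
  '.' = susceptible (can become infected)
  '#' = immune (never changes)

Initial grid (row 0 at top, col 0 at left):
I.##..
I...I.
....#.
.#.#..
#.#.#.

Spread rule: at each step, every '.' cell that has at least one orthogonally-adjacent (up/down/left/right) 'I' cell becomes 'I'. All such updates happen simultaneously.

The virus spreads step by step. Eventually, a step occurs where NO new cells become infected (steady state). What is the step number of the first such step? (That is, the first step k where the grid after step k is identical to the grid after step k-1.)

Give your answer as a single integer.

Step 0 (initial): 3 infected
Step 1: +6 new -> 9 infected
Step 2: +6 new -> 15 infected
Step 3: +2 new -> 17 infected
Step 4: +3 new -> 20 infected
Step 5: +0 new -> 20 infected

Answer: 5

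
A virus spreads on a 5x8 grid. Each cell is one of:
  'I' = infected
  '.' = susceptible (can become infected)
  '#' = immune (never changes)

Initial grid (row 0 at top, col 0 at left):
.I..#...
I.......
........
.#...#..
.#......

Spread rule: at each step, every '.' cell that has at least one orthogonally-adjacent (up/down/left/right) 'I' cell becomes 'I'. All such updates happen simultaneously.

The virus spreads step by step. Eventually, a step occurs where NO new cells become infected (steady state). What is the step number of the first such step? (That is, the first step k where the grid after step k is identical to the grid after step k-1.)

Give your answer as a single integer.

Step 0 (initial): 2 infected
Step 1: +4 new -> 6 infected
Step 2: +4 new -> 10 infected
Step 3: +3 new -> 13 infected
Step 4: +3 new -> 16 infected
Step 5: +4 new -> 20 infected
Step 6: +5 new -> 25 infected
Step 7: +4 new -> 29 infected
Step 8: +4 new -> 33 infected
Step 9: +2 new -> 35 infected
Step 10: +1 new -> 36 infected
Step 11: +0 new -> 36 infected

Answer: 11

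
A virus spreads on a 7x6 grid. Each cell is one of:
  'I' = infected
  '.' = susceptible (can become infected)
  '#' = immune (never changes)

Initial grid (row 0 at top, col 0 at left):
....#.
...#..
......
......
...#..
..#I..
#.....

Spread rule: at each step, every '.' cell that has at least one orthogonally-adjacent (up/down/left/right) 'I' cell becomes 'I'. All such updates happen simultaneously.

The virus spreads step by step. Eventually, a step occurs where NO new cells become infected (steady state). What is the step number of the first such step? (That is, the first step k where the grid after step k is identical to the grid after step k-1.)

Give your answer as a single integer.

Step 0 (initial): 1 infected
Step 1: +2 new -> 3 infected
Step 2: +4 new -> 7 infected
Step 3: +4 new -> 11 infected
Step 4: +4 new -> 15 infected
Step 5: +6 new -> 21 infected
Step 6: +5 new -> 26 infected
Step 7: +4 new -> 30 infected
Step 8: +3 new -> 33 infected
Step 9: +3 new -> 36 infected
Step 10: +1 new -> 37 infected
Step 11: +0 new -> 37 infected

Answer: 11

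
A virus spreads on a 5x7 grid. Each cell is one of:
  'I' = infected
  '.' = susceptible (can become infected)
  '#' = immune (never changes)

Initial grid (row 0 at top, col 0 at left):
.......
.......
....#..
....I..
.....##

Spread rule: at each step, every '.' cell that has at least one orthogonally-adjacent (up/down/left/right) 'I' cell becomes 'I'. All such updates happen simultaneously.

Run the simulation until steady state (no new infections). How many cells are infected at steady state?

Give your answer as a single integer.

Step 0 (initial): 1 infected
Step 1: +3 new -> 4 infected
Step 2: +5 new -> 9 infected
Step 3: +6 new -> 15 infected
Step 4: +8 new -> 23 infected
Step 5: +6 new -> 29 infected
Step 6: +2 new -> 31 infected
Step 7: +1 new -> 32 infected
Step 8: +0 new -> 32 infected

Answer: 32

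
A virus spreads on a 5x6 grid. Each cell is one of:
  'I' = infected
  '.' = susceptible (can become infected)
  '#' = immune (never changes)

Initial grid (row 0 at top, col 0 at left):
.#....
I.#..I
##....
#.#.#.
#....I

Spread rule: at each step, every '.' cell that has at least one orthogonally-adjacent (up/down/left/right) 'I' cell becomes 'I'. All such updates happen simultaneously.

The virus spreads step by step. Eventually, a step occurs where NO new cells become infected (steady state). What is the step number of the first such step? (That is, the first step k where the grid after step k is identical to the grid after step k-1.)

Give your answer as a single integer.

Answer: 6

Derivation:
Step 0 (initial): 3 infected
Step 1: +7 new -> 10 infected
Step 2: +4 new -> 14 infected
Step 3: +4 new -> 18 infected
Step 4: +3 new -> 21 infected
Step 5: +1 new -> 22 infected
Step 6: +0 new -> 22 infected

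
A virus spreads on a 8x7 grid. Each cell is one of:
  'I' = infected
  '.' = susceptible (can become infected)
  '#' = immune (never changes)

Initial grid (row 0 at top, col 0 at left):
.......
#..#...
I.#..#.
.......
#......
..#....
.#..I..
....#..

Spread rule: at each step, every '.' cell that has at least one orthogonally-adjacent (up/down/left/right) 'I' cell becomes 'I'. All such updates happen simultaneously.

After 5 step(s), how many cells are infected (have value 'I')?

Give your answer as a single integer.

Step 0 (initial): 2 infected
Step 1: +5 new -> 7 infected
Step 2: +9 new -> 16 infected
Step 3: +10 new -> 26 infected
Step 4: +9 new -> 35 infected
Step 5: +6 new -> 41 infected

Answer: 41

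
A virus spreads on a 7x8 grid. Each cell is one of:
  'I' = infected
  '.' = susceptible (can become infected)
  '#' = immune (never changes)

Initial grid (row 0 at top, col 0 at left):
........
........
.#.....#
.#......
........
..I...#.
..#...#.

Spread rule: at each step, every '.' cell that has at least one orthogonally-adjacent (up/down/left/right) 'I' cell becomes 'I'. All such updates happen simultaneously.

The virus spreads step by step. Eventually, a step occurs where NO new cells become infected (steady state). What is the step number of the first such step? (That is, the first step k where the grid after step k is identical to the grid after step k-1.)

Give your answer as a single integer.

Answer: 11

Derivation:
Step 0 (initial): 1 infected
Step 1: +3 new -> 4 infected
Step 2: +7 new -> 11 infected
Step 3: +7 new -> 18 infected
Step 4: +6 new -> 24 infected
Step 5: +7 new -> 31 infected
Step 6: +7 new -> 38 infected
Step 7: +6 new -> 44 infected
Step 8: +3 new -> 47 infected
Step 9: +2 new -> 49 infected
Step 10: +1 new -> 50 infected
Step 11: +0 new -> 50 infected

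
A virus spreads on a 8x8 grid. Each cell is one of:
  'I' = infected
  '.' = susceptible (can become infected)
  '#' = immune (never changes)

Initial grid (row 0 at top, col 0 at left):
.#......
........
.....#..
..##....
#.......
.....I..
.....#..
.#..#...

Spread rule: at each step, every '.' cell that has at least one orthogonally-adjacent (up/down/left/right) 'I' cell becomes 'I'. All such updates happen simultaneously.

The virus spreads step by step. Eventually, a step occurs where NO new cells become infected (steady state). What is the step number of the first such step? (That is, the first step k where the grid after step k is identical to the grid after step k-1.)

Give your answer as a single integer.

Step 0 (initial): 1 infected
Step 1: +3 new -> 4 infected
Step 2: +7 new -> 11 infected
Step 3: +8 new -> 19 infected
Step 4: +9 new -> 28 infected
Step 5: +8 new -> 36 infected
Step 6: +8 new -> 44 infected
Step 7: +7 new -> 51 infected
Step 8: +3 new -> 54 infected
Step 9: +1 new -> 55 infected
Step 10: +1 new -> 56 infected
Step 11: +0 new -> 56 infected

Answer: 11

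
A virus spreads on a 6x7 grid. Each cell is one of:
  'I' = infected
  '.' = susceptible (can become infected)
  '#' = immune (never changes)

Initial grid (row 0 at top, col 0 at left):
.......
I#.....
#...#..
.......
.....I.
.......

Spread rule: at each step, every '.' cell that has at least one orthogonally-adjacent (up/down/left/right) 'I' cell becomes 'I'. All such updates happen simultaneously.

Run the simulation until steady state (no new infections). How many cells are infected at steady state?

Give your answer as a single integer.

Step 0 (initial): 2 infected
Step 1: +5 new -> 7 infected
Step 2: +7 new -> 14 infected
Step 3: +6 new -> 20 infected
Step 4: +9 new -> 29 infected
Step 5: +7 new -> 36 infected
Step 6: +3 new -> 39 infected
Step 7: +0 new -> 39 infected

Answer: 39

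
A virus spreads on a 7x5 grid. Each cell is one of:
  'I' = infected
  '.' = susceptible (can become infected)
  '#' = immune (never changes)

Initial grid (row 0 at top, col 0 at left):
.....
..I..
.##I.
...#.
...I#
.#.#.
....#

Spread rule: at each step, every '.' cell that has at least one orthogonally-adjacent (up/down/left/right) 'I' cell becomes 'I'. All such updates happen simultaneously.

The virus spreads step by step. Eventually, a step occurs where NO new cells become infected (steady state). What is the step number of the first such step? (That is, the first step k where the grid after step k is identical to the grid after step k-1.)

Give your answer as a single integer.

Answer: 6

Derivation:
Step 0 (initial): 3 infected
Step 1: +5 new -> 8 infected
Step 2: +8 new -> 16 infected
Step 3: +6 new -> 22 infected
Step 4: +4 new -> 26 infected
Step 5: +1 new -> 27 infected
Step 6: +0 new -> 27 infected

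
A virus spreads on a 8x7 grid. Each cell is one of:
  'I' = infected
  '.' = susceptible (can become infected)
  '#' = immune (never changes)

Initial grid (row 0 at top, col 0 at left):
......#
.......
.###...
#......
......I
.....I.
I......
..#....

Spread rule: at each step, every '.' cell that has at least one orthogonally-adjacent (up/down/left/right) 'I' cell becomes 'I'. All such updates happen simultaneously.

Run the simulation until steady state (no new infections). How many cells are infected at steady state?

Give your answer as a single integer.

Answer: 50

Derivation:
Step 0 (initial): 3 infected
Step 1: +8 new -> 11 infected
Step 2: +11 new -> 22 infected
Step 3: +9 new -> 31 infected
Step 4: +6 new -> 37 infected
Step 5: +3 new -> 40 infected
Step 6: +2 new -> 42 infected
Step 7: +2 new -> 44 infected
Step 8: +2 new -> 46 infected
Step 9: +2 new -> 48 infected
Step 10: +2 new -> 50 infected
Step 11: +0 new -> 50 infected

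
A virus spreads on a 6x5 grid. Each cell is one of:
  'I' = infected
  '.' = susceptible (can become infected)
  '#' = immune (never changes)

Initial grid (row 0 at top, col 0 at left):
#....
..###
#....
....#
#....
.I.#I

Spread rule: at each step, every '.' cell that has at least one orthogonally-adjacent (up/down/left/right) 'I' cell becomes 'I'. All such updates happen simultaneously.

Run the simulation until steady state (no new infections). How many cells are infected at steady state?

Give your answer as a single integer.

Step 0 (initial): 2 infected
Step 1: +4 new -> 6 infected
Step 2: +3 new -> 9 infected
Step 3: +4 new -> 13 infected
Step 4: +3 new -> 16 infected
Step 5: +3 new -> 19 infected
Step 6: +1 new -> 20 infected
Step 7: +1 new -> 21 infected
Step 8: +1 new -> 22 infected
Step 9: +0 new -> 22 infected

Answer: 22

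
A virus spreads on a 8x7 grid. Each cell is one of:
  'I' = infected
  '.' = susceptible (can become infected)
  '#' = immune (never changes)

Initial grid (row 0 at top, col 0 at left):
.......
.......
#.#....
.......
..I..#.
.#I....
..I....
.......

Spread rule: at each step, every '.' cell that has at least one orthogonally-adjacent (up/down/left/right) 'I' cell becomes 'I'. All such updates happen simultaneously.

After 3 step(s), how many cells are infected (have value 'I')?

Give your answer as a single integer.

Step 0 (initial): 3 infected
Step 1: +7 new -> 10 infected
Step 2: +9 new -> 19 infected
Step 3: +9 new -> 28 infected

Answer: 28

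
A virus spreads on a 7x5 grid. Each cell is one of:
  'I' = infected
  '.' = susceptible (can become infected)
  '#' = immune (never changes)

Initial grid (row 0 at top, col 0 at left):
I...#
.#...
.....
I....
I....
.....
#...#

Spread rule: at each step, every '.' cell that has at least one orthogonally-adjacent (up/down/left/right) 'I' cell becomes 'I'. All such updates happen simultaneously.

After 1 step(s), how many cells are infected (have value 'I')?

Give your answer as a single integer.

Step 0 (initial): 3 infected
Step 1: +6 new -> 9 infected

Answer: 9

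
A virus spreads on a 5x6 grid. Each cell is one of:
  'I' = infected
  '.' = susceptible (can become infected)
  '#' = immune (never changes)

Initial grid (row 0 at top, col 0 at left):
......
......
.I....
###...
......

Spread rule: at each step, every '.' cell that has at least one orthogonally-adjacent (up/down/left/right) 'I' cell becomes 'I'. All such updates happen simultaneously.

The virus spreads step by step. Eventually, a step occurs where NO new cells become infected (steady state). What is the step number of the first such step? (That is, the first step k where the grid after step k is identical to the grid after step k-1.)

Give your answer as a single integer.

Step 0 (initial): 1 infected
Step 1: +3 new -> 4 infected
Step 2: +4 new -> 8 infected
Step 3: +5 new -> 13 infected
Step 4: +5 new -> 18 infected
Step 5: +5 new -> 23 infected
Step 6: +3 new -> 26 infected
Step 7: +1 new -> 27 infected
Step 8: +0 new -> 27 infected

Answer: 8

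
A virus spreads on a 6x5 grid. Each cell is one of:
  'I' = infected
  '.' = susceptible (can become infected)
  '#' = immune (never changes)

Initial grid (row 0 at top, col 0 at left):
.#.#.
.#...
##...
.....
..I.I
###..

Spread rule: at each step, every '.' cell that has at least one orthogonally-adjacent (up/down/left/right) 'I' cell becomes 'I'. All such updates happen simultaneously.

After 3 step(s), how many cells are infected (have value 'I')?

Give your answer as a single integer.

Answer: 17

Derivation:
Step 0 (initial): 2 infected
Step 1: +5 new -> 7 infected
Step 2: +6 new -> 13 infected
Step 3: +4 new -> 17 infected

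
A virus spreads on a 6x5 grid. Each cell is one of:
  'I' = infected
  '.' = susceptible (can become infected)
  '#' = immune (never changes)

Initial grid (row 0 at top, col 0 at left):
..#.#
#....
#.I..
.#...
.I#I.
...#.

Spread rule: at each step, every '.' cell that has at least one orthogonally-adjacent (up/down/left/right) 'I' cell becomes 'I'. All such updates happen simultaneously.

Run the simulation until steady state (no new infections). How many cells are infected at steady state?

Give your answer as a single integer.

Answer: 23

Derivation:
Step 0 (initial): 3 infected
Step 1: +8 new -> 11 infected
Step 2: +8 new -> 19 infected
Step 3: +3 new -> 22 infected
Step 4: +1 new -> 23 infected
Step 5: +0 new -> 23 infected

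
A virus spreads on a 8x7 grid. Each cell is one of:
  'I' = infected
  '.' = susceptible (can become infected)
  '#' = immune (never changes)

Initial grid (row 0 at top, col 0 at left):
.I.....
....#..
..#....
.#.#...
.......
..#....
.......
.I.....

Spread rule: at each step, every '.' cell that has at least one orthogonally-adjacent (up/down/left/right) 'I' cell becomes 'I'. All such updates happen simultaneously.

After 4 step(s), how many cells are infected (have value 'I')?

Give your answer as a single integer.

Answer: 31

Derivation:
Step 0 (initial): 2 infected
Step 1: +6 new -> 8 infected
Step 2: +8 new -> 16 infected
Step 3: +7 new -> 23 infected
Step 4: +8 new -> 31 infected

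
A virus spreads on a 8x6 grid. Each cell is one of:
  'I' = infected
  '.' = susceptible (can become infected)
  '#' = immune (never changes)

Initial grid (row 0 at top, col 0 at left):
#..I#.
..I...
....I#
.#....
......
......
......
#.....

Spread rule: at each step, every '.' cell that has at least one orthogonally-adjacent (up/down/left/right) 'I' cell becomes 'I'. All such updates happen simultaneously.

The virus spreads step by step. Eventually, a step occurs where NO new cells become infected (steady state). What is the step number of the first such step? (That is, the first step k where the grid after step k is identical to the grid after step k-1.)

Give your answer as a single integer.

Step 0 (initial): 3 infected
Step 1: +7 new -> 10 infected
Step 2: +8 new -> 18 infected
Step 3: +6 new -> 24 infected
Step 4: +6 new -> 30 infected
Step 5: +6 new -> 36 infected
Step 6: +5 new -> 41 infected
Step 7: +2 new -> 43 infected
Step 8: +0 new -> 43 infected

Answer: 8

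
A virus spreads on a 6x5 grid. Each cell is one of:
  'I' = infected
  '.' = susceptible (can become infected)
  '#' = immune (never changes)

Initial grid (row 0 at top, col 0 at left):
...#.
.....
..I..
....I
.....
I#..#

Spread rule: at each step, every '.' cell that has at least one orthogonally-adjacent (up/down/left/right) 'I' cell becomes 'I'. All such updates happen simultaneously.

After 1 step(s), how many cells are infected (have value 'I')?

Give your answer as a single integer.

Answer: 11

Derivation:
Step 0 (initial): 3 infected
Step 1: +8 new -> 11 infected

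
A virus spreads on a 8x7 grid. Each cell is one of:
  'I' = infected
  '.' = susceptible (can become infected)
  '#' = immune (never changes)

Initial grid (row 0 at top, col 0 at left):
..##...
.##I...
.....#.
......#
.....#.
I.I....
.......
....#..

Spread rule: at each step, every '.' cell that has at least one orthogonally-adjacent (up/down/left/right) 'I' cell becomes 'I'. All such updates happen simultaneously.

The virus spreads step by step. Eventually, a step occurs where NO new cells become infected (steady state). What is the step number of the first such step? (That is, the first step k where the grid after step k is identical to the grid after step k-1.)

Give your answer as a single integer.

Answer: 7

Derivation:
Step 0 (initial): 3 infected
Step 1: +8 new -> 11 infected
Step 2: +14 new -> 25 infected
Step 3: +11 new -> 36 infected
Step 4: +6 new -> 42 infected
Step 5: +4 new -> 46 infected
Step 6: +2 new -> 48 infected
Step 7: +0 new -> 48 infected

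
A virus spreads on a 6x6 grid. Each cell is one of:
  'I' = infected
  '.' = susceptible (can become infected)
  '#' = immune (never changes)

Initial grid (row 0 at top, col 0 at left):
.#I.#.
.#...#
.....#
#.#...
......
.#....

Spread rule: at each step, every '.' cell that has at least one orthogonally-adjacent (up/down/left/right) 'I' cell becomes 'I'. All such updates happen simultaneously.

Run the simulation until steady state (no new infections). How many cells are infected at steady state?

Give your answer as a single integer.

Step 0 (initial): 1 infected
Step 1: +2 new -> 3 infected
Step 2: +2 new -> 5 infected
Step 3: +3 new -> 8 infected
Step 4: +4 new -> 12 infected
Step 5: +4 new -> 16 infected
Step 6: +6 new -> 22 infected
Step 7: +4 new -> 26 infected
Step 8: +1 new -> 27 infected
Step 9: +0 new -> 27 infected

Answer: 27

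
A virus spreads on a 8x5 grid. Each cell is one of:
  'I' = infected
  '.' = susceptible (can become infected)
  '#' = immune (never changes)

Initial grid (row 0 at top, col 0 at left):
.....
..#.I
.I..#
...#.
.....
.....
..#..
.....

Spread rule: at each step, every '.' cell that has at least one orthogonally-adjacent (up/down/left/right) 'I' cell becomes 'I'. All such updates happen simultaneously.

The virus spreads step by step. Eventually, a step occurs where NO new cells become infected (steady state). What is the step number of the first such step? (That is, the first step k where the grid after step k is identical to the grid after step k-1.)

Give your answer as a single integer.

Step 0 (initial): 2 infected
Step 1: +6 new -> 8 infected
Step 2: +7 new -> 15 infected
Step 3: +5 new -> 20 infected
Step 4: +4 new -> 24 infected
Step 5: +4 new -> 28 infected
Step 6: +5 new -> 33 infected
Step 7: +2 new -> 35 infected
Step 8: +1 new -> 36 infected
Step 9: +0 new -> 36 infected

Answer: 9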